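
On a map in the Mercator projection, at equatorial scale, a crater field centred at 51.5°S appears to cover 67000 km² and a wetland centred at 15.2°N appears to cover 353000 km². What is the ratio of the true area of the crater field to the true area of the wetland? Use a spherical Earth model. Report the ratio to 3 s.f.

On Mercator the areal scale is sec²φ, so true area = apparent × cos²φ.
True area of crater field: 67000 × cos²(51.5°) = 67000 × 0.3875 = 25960 km².
True area of wetland: 353000 × cos²(15.2°) = 353000 × 0.9313 = 328700 km².
Ratio = 25960 / 328700 ≈ 0.0790.

0.0790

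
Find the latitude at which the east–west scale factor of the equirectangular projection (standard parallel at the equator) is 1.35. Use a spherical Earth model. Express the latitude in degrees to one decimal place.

Plate carrée: h = 1, k = sec φ along parallels.
sec φ = 1.35  ⇒  cos φ = 0.7407  ⇒  φ ≈ 42.2°.

42.2°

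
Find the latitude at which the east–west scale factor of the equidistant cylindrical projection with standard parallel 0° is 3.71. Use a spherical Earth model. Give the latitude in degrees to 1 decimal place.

Plate carrée: h = 1, k = sec φ along parallels.
sec φ = 3.71  ⇒  cos φ = 0.2695  ⇒  φ ≈ 74.4°.

74.4°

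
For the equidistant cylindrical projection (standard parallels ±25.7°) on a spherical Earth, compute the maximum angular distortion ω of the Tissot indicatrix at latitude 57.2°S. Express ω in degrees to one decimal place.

In the equirectangular projection with standard parallel φ₀ = 25.7° (x = Rλ cos φ₀, y = Rφ), meridians are true-scale (h = 1) and the parallel scale is k = cos φ₀ / cos φ.
At 57.2°: h = 1.000, k = 1.663; principal scales a = 1.663, b = 1.000.
sin(ω/2) = (a − b)/(a + b) = 0.6634/2.663 = 0.2491, so ω = 2 arcsin(0.2491) ≈ 28.8°.

28.8°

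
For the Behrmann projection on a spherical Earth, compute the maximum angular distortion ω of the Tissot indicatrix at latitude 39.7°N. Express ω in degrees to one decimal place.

13.5°

Behrmann is a cylindrical equal-area projection with standard parallels at ±30°. Cylindrical equal-area (φ₀ = 30°): h = cos φ / cos 30° along meridians, k = cos 30° / cos φ along parallels; h·k = 1.
At 39.7°: h = 0.8884, k = 1.126; principal scales a = 1.126, b = 0.8884.
sin(ω/2) = (a − b)/(a + b) = 0.2372/2.014 = 0.1178, so ω = 2 arcsin(0.1178) ≈ 13.5°.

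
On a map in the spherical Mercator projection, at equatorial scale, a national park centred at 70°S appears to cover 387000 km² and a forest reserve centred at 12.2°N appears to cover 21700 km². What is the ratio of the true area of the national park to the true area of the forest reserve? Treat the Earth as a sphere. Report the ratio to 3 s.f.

On Mercator the areal scale is sec²φ, so true area = apparent × cos²φ.
True area of national park: 387000 × cos²(70°) = 387000 × 0.1170 = 45270 km².
True area of forest reserve: 21700 × cos²(12.2°) = 21700 × 0.9553 = 20730 km².
Ratio = 45270 / 20730 ≈ 2.18.

2.18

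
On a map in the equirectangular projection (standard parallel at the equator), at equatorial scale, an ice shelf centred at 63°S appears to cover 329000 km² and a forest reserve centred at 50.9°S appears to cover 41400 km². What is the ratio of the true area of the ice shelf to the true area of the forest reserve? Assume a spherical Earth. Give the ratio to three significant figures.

Plate carrée has h = 1 and k = sec φ, giving areal scale sec φ; true area = (apparent area) · cos φ.
True area of ice shelf: 329000 × cos(63°) = 329000 × 0.4540 = 149400 km².
True area of forest reserve: 41400 × cos(50.9°) = 41400 × 0.6307 = 26110 km².
Ratio = 149400 / 26110 ≈ 5.72.

5.72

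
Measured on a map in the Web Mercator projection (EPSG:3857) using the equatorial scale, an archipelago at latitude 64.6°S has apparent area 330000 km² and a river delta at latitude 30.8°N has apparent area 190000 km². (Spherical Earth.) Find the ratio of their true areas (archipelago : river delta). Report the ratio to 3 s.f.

Since Mercator area scale is 1/cos²φ, the true area equals the apparent area multiplied by cos²φ.
True area of archipelago: 330000 × cos²(64.6°) = 330000 × 0.1840 = 60720 km².
True area of river delta: 190000 × cos²(30.8°) = 190000 × 0.7378 = 140200 km².
Ratio = 60720 / 140200 ≈ 0.433.

0.433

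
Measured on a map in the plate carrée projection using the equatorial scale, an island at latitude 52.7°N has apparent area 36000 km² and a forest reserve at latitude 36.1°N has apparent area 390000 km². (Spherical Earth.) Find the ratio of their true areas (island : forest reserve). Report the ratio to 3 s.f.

On the plate carrée, areal scale = h·k = 1 × sec φ, so true area = apparent × cos φ.
True area of island: 36000 × cos(52.7°) = 36000 × 0.6060 = 21820 km².
True area of forest reserve: 390000 × cos(36.1°) = 390000 × 0.8080 = 315100 km².
Ratio = 21820 / 315100 ≈ 0.0692.

0.0692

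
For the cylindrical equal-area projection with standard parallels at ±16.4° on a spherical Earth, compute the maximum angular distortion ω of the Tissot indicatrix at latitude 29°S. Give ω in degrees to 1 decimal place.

For cylindrical equal-area with standard parallel φ₀, h = cos φ / cos φ₀ and k = cos φ₀ / cos φ, so h·k = 1.
At 29°: h = 0.9117, k = 1.097; principal scales a = 1.097, b = 0.9117.
sin(ω/2) = (a − b)/(a + b) = 0.1851/2.009 = 0.09217, so ω = 2 arcsin(0.09217) ≈ 10.6°.

10.6°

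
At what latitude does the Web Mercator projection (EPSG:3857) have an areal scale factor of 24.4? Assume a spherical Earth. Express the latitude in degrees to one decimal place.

78.3°

Mercator areal scale is sec²φ.
sec²φ = 24.4  ⇒  cos²φ = 0.04098  ⇒  cos φ = 0.2024.
φ = arccos(0.2024) ≈ 78.3°.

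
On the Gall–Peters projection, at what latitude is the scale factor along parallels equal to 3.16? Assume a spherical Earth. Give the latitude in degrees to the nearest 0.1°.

77.1°

The Gall–Peters projection is cylindrical equal-area with φ₀ = 45°. A cylindrical equal-area projection with standard parallel φ₀ has meridian scale h = cos φ / cos φ₀ and parallel scale k = cos φ₀ / cos φ (so areas are preserved, h·k = 1).
k = cos φ₀ / cos φ = 3.16  ⇒  cos φ = cos 45° / 3.16 = 0.2238.
φ = arccos(0.2238) ≈ 77.1°.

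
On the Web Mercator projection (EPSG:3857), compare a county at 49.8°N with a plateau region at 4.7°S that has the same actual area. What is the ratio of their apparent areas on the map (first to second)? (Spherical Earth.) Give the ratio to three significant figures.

Mercator is conformal with k = sec φ, so areal scale = k² = sec²φ.
At 49.8°: sec²(49.8°) = 1/0.6455² = 2.400.
At 4.7°: sec²(4.7°) = 1/0.9966² = 1.007.
Ratio = 2.400/1.007 = cos²(4.7°)/cos²(49.8°) ≈ 2.38.

2.38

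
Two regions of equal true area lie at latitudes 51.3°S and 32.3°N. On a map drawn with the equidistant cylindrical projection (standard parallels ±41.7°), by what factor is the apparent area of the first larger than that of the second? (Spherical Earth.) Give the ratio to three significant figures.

With standard parallel φ₀ = 41.7°, the equirectangular projection gives x = Rλ cos φ₀, y = Rφ, so h = 1 and k = cos 41.7° / cos φ.
Areal scale at 51.3°: h·k = 1.000 × 1.194 = 1.194.
Areal scale at 32.3°: h·k = 1.000 × 0.8833 = 0.8833.
Ratio = 1.194/0.8833 ≈ 1.35.

1.35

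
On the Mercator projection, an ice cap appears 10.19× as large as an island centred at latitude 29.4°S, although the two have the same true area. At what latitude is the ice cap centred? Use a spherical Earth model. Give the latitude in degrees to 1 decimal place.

74.2°

For equal true areas on Mercator, apparent areas scale as sec²φ, so the ratio is cos²φ₂ / cos²φ₁.
cos²φ₂ / cos²φ₁ = 10.19  ⇒  cos φ₁ = cos 29.4° / √10.19 = 0.8712/3.192 = 0.2729.
φ₁ = arccos(0.2729) ≈ 74.2°.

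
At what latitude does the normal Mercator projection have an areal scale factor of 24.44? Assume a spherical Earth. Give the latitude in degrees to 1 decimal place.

78.3°

Mercator areal scale is sec²φ.
sec²φ = 24.44  ⇒  cos²φ = 0.04092  ⇒  cos φ = 0.2023.
φ = arccos(0.2023) ≈ 78.3°.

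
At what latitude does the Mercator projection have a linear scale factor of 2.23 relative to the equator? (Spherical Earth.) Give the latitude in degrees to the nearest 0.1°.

Mercator scale is k = sec φ = 1/cos φ.
1/cos φ = 2.23  ⇒  cos φ = 0.4484  ⇒  φ = arccos(0.4484) ≈ 63.4°.

63.4°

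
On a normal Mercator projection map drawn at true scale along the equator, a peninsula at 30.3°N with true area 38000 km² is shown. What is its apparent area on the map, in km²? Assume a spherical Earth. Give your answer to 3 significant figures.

For Mercator, h = k = sec φ (a conformal cylindrical projection has a single point scale, 1/cos φ).
Areal scale = k² = sec²φ = 1/cos²(30.3°) = 1/0.8634² = 1.341.
Apparent area = 38000 × 1.341 ≈ 51000 km².

51000 km²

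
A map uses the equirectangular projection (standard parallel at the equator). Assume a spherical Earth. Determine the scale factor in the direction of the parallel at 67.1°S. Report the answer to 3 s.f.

In the plate carrée (x = Rλ, y = Rφ), meridians are true-scale (h = 1) and parallels are stretched by k = sec φ.
k = 1/cos 67.1° = 1/0.3891 = 2.570.

2.57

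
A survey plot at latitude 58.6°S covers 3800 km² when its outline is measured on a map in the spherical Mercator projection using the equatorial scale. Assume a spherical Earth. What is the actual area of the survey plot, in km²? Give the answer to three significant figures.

Mercator is conformal, so the point scale is isotropic: h = k = sec φ = 1/cos φ.
Areal scale = k² = sec²φ = 1/cos²(58.6°) = 1/0.5210² = 3.684.
True area = apparent / (areal scale) = 3800 / 3.684 ≈ 1030 km².

1030 km²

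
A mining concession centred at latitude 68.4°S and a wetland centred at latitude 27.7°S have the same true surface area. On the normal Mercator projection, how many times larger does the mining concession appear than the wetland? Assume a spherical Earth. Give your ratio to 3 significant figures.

On Mercator, area is exaggerated by sec²φ = 1/cos²φ.
At 68.4°: sec²(68.4°) = 1/0.3681² = 7.379.
At 27.7°: sec²(27.7°) = 1/0.8854² = 1.276.
Ratio = 7.379/1.276 = cos²(27.7°)/cos²(68.4°) ≈ 5.78.

5.78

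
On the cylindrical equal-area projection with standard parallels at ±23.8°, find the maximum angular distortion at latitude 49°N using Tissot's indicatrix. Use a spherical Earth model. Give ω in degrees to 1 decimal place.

For cylindrical equal-area with standard parallel φ₀, h = cos φ / cos φ₀ and k = cos φ₀ / cos φ, so h·k = 1.
At 49°: h = 0.7170, k = 1.395; principal scales a = 1.395, b = 0.7170.
sin(ω/2) = (a − b)/(a + b) = 0.6776/2.112 = 0.3209, so ω = 2 arcsin(0.3209) ≈ 37.4°.

37.4°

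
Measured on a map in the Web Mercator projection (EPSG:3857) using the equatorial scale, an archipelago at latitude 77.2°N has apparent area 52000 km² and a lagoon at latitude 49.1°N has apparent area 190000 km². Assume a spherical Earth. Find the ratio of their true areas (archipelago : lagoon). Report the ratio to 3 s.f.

0.0313

Since Mercator area scale is 1/cos²φ, the true area equals the apparent area multiplied by cos²φ.
True area of archipelago: 52000 × cos²(77.2°) = 52000 × 0.04908 = 2552 km².
True area of lagoon: 190000 × cos²(49.1°) = 190000 × 0.4287 = 81450 km².
Ratio = 2552 / 81450 ≈ 0.0313.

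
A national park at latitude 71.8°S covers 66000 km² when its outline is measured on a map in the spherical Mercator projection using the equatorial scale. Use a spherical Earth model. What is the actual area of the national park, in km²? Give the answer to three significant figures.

For Mercator, h = k = sec φ (a conformal cylindrical projection has a single point scale, 1/cos φ).
Areal scale = k² = sec²φ = 1/cos²(71.8°) = 1/0.3123² = 10.25.
True area = apparent / (areal scale) = 66000 / 10.25 ≈ 6440 km².

6440 km²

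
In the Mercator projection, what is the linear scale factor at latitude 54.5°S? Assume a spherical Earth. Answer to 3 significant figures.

1.72

Mercator is conformal, so the point scale is isotropic: h = k = sec φ = 1/cos φ.
k = 1/cos 54.5° = 1/0.5807 = 1.722.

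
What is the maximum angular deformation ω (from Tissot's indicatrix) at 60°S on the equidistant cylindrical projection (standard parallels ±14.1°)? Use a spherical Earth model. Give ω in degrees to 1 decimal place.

In the equirectangular projection with standard parallel φ₀ = 14.1° (x = Rλ cos φ₀, y = Rφ), meridians are true-scale (h = 1) and the parallel scale is k = cos φ₀ / cos φ.
At 60°: h = 1.000, k = 1.940; principal scales a = 1.940, b = 1.000.
sin(ω/2) = (a − b)/(a + b) = 0.9397/2.940 = 0.3197, so ω = 2 arcsin(0.3197) ≈ 37.3°.

37.3°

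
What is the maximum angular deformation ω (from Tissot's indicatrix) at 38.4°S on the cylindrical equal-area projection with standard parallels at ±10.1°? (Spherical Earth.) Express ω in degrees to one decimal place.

For cylindrical equal-area with standard parallel φ₀, h = cos φ / cos φ₀ and k = cos φ₀ / cos φ, so h·k = 1.
At 38.4°: h = 0.7960, k = 1.256; principal scales a = 1.256, b = 0.7960.
sin(ω/2) = (a − b)/(a + b) = 0.4602/2.052 = 0.2242, so ω = 2 arcsin(0.2242) ≈ 25.9°.

25.9°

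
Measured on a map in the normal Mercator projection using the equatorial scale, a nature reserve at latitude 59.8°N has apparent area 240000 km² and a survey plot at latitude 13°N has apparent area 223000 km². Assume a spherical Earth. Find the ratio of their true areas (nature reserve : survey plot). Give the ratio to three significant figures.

0.287

On Mercator the areal scale is sec²φ, so true area = apparent × cos²φ.
True area of nature reserve: 240000 × cos²(59.8°) = 240000 × 0.2530 = 60730 km².
True area of survey plot: 223000 × cos²(13°) = 223000 × 0.9494 = 211700 km².
Ratio = 60730 / 211700 ≈ 0.287.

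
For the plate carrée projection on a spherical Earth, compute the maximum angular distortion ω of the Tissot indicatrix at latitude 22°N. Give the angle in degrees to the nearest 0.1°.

In the plate carrée (x = Rλ, y = Rφ), meridians are true-scale (h = 1) and parallels are stretched by k = sec φ.
At 22°: h = 1.000, k = 1.079; principal scales a = 1.079, b = 1.000.
sin(ω/2) = (a − b)/(a + b) = 0.07853/2.079 = 0.03778, so ω = 2 arcsin(0.03778) ≈ 4.3°.

4.3°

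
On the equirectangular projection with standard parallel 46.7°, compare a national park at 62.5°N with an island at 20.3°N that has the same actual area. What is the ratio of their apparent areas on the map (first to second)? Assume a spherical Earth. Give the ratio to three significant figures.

2.03

In the equirectangular projection with standard parallel φ₀ = 46.7° (x = Rλ cos φ₀, y = Rφ), meridians are true-scale (h = 1) and the parallel scale is k = cos φ₀ / cos φ.
Areal scale at 62.5°: h·k = 1.000 × 1.485 = 1.485.
Areal scale at 20.3°: h·k = 1.000 × 0.7312 = 0.7312.
Ratio = 1.485/0.7312 ≈ 2.03.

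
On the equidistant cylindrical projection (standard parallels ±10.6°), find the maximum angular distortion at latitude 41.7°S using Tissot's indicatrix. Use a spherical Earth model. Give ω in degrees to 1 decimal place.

15.7°

In the equirectangular projection with standard parallel φ₀ = 10.6° (x = Rλ cos φ₀, y = Rφ), meridians are true-scale (h = 1) and the parallel scale is k = cos φ₀ / cos φ.
At 41.7°: h = 1.000, k = 1.316; principal scales a = 1.316, b = 1.000.
sin(ω/2) = (a − b)/(a + b) = 0.3165/2.316 = 0.1366, so ω = 2 arcsin(0.1366) ≈ 15.7°.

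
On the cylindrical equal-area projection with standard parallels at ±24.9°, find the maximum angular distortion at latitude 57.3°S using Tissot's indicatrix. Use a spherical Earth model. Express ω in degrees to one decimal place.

A cylindrical equal-area projection with standard parallel φ₀ has meridian scale h = cos φ / cos φ₀ and parallel scale k = cos φ₀ / cos φ (so areas are preserved, h·k = 1).
At 57.3°: h = 0.5956, k = 1.679; principal scales a = 1.679, b = 0.5956.
sin(ω/2) = (a − b)/(a + b) = 1.083/2.275 = 0.4763, so ω = 2 arcsin(0.4763) ≈ 56.9°.

56.9°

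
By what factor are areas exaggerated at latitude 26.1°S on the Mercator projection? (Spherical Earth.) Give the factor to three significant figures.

1.24

The Mercator projection is conformal; its linear scale factor is the same in every direction and equals sec φ = 1/cos φ.
Areal scale = k² = sec²φ = 1/cos²(26.1°) = 1/0.8980² = 1.240.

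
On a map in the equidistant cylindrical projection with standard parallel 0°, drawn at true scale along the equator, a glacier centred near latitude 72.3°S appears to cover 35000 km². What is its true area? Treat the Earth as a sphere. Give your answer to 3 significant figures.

Plate carrée maps x = Rλ, y = Rφ. The meridian scale is h = 1 and the parallel scale is k = 1/cos φ = sec φ.
Areal scale = h·k = 1 × sec φ; at 72.3°, h = 1.000, k = 3.289, so h·k = 3.289.
True area = apparent / (areal scale) = 35000 / 3.289 ≈ 10600 km².

10600 km²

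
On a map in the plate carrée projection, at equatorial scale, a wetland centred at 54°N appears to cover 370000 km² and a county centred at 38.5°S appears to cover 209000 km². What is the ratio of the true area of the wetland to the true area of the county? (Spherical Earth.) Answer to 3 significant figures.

1.33

On the plate carrée, areal scale = h·k = 1 × sec φ, so true area = apparent × cos φ.
True area of wetland: 370000 × cos(54°) = 370000 × 0.5878 = 217500 km².
True area of county: 209000 × cos(38.5°) = 209000 × 0.7826 = 163600 km².
Ratio = 217500 / 163600 ≈ 1.33.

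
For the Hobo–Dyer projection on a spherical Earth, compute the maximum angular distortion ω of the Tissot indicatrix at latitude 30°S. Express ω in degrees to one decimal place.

10.0°

The Hobo–Dyer projection is cylindrical equal-area with φ₀ = 37.5°. For cylindrical equal-area with standard parallel φ₀, h = cos φ / cos φ₀ and k = cos φ₀ / cos φ, so h·k = 1.
At 30°: h = 1.092, k = 0.9161; principal scales a = 1.092, b = 0.9161.
sin(ω/2) = (a − b)/(a + b) = 0.1755/2.008 = 0.08742, so ω = 2 arcsin(0.08742) ≈ 10.0°.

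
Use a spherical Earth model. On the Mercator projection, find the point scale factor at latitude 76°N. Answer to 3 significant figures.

For Mercator, h = k = sec φ (a conformal cylindrical projection has a single point scale, 1/cos φ).
k = 1/cos 76° = 1/0.2419 = 4.134.

4.13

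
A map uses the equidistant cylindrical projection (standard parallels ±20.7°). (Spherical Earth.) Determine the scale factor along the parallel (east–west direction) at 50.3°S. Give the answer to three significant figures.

1.46

With standard parallel φ₀ = 20.7°, the equirectangular projection gives x = Rλ cos φ₀, y = Rφ, so h = 1 and k = cos 20.7° / cos φ.
k = cos 20.7° / cos 50.3° = 0.9354/0.6388 = 1.464.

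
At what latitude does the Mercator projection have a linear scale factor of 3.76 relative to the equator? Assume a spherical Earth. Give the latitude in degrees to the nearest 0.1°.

Mercator scale is k = sec φ = 1/cos φ.
1/cos φ = 3.76  ⇒  cos φ = 0.2660  ⇒  φ = arccos(0.2660) ≈ 74.6°.

74.6°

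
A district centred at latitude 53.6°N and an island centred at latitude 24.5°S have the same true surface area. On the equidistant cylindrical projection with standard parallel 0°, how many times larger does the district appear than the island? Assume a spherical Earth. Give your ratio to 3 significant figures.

1.53

In the plate carrée (x = Rλ, y = Rφ), meridians are true-scale (h = 1) and parallels are stretched by k = sec φ.
Areal scale at 53.6°: h·k = 1.000 × 1.685 = 1.685.
Areal scale at 24.5°: h·k = 1.000 × 1.099 = 1.099.
Ratio = 1.685/1.099 ≈ 1.53.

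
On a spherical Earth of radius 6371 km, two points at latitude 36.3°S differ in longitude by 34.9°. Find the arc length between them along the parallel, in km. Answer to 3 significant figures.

Arc length along a parallel = R cos φ · Δλ (with Δλ in radians).
= 6371 × cos 36.3° × (34.9° × π/180) = 6371 × 0.8059 × 0.6091 ≈ 3130 km.

3130 km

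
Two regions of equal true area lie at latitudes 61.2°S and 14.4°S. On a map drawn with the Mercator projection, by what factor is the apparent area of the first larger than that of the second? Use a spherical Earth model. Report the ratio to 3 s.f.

4.04

On Mercator, area is exaggerated by sec²φ = 1/cos²φ.
At 61.2°: sec²(61.2°) = 1/0.4818² = 4.309.
At 14.4°: sec²(14.4°) = 1/0.9686² = 1.066.
Ratio = 4.309/1.066 = cos²(14.4°)/cos²(61.2°) ≈ 4.04.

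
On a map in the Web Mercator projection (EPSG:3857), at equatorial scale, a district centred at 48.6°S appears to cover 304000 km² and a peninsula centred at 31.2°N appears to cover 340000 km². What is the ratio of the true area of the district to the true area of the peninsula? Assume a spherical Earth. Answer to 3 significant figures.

On Mercator the areal scale is sec²φ, so true area = apparent × cos²φ.
True area of district: 304000 × cos²(48.6°) = 304000 × 0.4373 = 132900 km².
True area of peninsula: 340000 × cos²(31.2°) = 340000 × 0.7316 = 248800 km².
Ratio = 132900 / 248800 ≈ 0.534.

0.534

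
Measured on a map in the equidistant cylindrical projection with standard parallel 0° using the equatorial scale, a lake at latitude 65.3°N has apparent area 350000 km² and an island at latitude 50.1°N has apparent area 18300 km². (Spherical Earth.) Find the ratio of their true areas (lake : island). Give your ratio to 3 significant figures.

On the plate carrée, areal scale = h·k = 1 × sec φ, so true area = apparent × cos φ.
True area of lake: 350000 × cos(65.3°) = 350000 × 0.4179 = 146300 km².
True area of island: 18300 × cos(50.1°) = 18300 × 0.6414 = 11740 km².
Ratio = 146300 / 11740 ≈ 12.5.

12.5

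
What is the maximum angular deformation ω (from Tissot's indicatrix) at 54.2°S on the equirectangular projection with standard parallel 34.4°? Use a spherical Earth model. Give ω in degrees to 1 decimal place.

In the equirectangular projection with standard parallel φ₀ = 34.4° (x = Rλ cos φ₀, y = Rφ), meridians are true-scale (h = 1) and the parallel scale is k = cos φ₀ / cos φ.
At 54.2°: h = 1.000, k = 1.411; principal scales a = 1.411, b = 1.000.
sin(ω/2) = (a − b)/(a + b) = 0.4106/2.411 = 0.1703, so ω = 2 arcsin(0.1703) ≈ 19.6°.

19.6°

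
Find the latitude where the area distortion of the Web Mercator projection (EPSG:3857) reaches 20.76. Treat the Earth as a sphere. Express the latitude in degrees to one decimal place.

77.3°

Mercator areal scale is sec²φ.
sec²φ = 20.76  ⇒  cos²φ = 0.04817  ⇒  cos φ = 0.2195.
φ = arccos(0.2195) ≈ 77.3°.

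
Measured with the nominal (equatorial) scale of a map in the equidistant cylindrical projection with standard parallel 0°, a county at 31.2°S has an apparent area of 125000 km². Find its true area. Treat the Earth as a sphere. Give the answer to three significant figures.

107000 km²

For the equirectangular projection with φ₀ = 0 (plate carrée), h = 1 along meridians and k = sec φ along parallels.
Areal scale = h·k = 1 × sec φ; at 31.2°, h = 1.000, k = 1.169, so h·k = 1.169.
True area = apparent / (areal scale) = 125000 / 1.169 ≈ 107000 km².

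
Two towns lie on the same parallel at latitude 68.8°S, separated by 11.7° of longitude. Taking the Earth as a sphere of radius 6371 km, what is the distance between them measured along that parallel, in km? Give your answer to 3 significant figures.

470 km

Arc length along a parallel = R cos φ · Δλ (with Δλ in radians).
= 6371 × cos 68.8° × (11.7° × π/180) = 6371 × 0.3616 × 0.2042 ≈ 470 km.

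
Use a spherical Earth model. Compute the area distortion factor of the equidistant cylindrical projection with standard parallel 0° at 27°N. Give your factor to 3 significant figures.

1.12

Plate carrée maps x = Rλ, y = Rφ. The meridian scale is h = 1 and the parallel scale is k = 1/cos φ = sec φ.
Areal scale = h·k = 1 × sec φ; at 27°, h = 1.000, k = 1.122, so h·k = 1.122.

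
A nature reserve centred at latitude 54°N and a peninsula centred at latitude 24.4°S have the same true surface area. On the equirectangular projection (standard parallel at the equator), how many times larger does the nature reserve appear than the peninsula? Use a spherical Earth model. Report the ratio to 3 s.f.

For the equirectangular projection with φ₀ = 0 (plate carrée), h = 1 along meridians and k = sec φ along parallels.
Areal scale at 54°: h·k = 1.000 × 1.701 = 1.701.
Areal scale at 24.4°: h·k = 1.000 × 1.098 = 1.098.
Ratio = 1.701/1.098 ≈ 1.55.

1.55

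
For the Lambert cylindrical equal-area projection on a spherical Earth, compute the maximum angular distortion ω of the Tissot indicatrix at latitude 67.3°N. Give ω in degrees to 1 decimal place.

95.6°

The Lambert cylindrical equal-area projection is the cylindrical equal-area projection with its standard parallel at the equator (φ₀ = 0). For cylindrical equal-area with standard parallel φ₀, h = cos φ / cos φ₀ and k = cos φ₀ / cos φ, so h·k = 1.
At 67.3°: h = 0.3859, k = 2.591; principal scales a = 2.591, b = 0.3859.
sin(ω/2) = (a − b)/(a + b) = 2.205/2.977 = 0.7408, so ω = 2 arcsin(0.7408) ≈ 95.6°.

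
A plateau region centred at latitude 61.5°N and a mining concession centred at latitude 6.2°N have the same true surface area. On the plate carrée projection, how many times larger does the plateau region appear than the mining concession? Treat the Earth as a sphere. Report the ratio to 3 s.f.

For the equirectangular projection with φ₀ = 0 (plate carrée), h = 1 along meridians and k = sec φ along parallels.
Areal scale at 61.5°: h·k = 1.000 × 2.096 = 2.096.
Areal scale at 6.2°: h·k = 1.000 × 1.006 = 1.006.
Ratio = 2.096/1.006 ≈ 2.08.

2.08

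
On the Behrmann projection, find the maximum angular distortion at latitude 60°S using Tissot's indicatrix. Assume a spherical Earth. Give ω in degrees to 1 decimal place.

60.0°

The Behrmann projection is cylindrical equal-area with φ₀ = 30°. A cylindrical equal-area projection with standard parallel φ₀ has meridian scale h = cos φ / cos φ₀ and parallel scale k = cos φ₀ / cos φ (so areas are preserved, h·k = 1).
At 60°: h = 0.5774, k = 1.732; principal scales a = 1.732, b = 0.5774.
sin(ω/2) = (a − b)/(a + b) = 1.155/2.309 = 0.5000, so ω = 2 arcsin(0.5000) ≈ 60.0°.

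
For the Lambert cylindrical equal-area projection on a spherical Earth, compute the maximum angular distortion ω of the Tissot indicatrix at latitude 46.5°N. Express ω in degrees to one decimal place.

41.8°

The Lambert cylindrical equal-area projection is the cylindrical equal-area projection with its standard parallel at the equator (φ₀ = 0). A cylindrical equal-area projection with standard parallel φ₀ has meridian scale h = cos φ / cos φ₀ and parallel scale k = cos φ₀ / cos φ (so areas are preserved, h·k = 1).
At 46.5°: h = 0.6884, k = 1.453; principal scales a = 1.453, b = 0.6884.
sin(ω/2) = (a − b)/(a + b) = 0.7644/2.141 = 0.3570, so ω = 2 arcsin(0.3570) ≈ 41.8°.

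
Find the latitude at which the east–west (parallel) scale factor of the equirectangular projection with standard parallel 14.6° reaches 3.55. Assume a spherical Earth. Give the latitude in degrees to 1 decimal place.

74.2°

In the equirectangular projection with standard parallel φ₀ = 14.6° (x = Rλ cos φ₀, y = Rφ), meridians are true-scale (h = 1) and the parallel scale is k = cos φ₀ / cos φ.
k = cos φ₀ / cos φ = 3.55  ⇒  cos φ = cos 14.6° / 3.55 = 0.2726.
φ = arccos(0.2726) ≈ 74.2°.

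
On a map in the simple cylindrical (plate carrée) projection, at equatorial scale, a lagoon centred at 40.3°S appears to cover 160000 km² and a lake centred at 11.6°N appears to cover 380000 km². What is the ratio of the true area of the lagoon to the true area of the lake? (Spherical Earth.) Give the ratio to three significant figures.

0.328

Plate carrée has h = 1 and k = sec φ, giving areal scale sec φ; true area = (apparent area) · cos φ.
True area of lagoon: 160000 × cos(40.3°) = 160000 × 0.7627 = 122000 km².
True area of lake: 380000 × cos(11.6°) = 380000 × 0.9796 = 372200 km².
Ratio = 122000 / 372200 ≈ 0.328.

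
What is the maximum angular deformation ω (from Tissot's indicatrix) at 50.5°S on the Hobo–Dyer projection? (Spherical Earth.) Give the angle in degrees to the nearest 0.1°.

Hobo–Dyer is a cylindrical equal-area projection with standard parallels at ±37.5°. A cylindrical equal-area projection with standard parallel φ₀ has meridian scale h = cos φ / cos φ₀ and parallel scale k = cos φ₀ / cos φ (so areas are preserved, h·k = 1).
At 50.5°: h = 0.8018, k = 1.247; principal scales a = 1.247, b = 0.8018.
sin(ω/2) = (a − b)/(a + b) = 0.4455/2.049 = 0.2174, so ω = 2 arcsin(0.2174) ≈ 25.1°.

25.1°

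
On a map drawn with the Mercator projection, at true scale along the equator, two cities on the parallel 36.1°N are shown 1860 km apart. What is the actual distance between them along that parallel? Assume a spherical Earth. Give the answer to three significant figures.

The Mercator projection is conformal; its linear scale factor is the same in every direction and equals sec φ = 1/cos φ.
Along the parallel at 36.1°, map distances are exaggerated by k = sec 36.1° = 1.238.
True distance = 1860 / 1.238 = 1860 × cos 36.1° ≈ 1500 km.

1500 km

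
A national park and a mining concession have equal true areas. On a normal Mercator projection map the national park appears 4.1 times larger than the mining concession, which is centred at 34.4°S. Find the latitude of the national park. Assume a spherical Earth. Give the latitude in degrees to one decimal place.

66.0°

For equal true areas on Mercator, apparent areas scale as sec²φ, so the ratio is cos²φ₂ / cos²φ₁.
cos²φ₂ / cos²φ₁ = 4.1  ⇒  cos φ₁ = cos 34.4° / √4.1 = 0.8251/2.025 = 0.4075.
φ₁ = arccos(0.4075) ≈ 66.0°.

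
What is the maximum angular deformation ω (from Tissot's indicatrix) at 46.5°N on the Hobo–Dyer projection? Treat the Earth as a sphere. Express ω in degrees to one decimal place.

16.2°

The Hobo–Dyer projection is cylindrical equal-area with φ₀ = 37.5°. A cylindrical equal-area projection with standard parallel φ₀ has meridian scale h = cos φ / cos φ₀ and parallel scale k = cos φ₀ / cos φ (so areas are preserved, h·k = 1).
At 46.5°: h = 0.8677, k = 1.153; principal scales a = 1.153, b = 0.8677.
sin(ω/2) = (a − b)/(a + b) = 0.2849/2.020 = 0.1410, so ω = 2 arcsin(0.1410) ≈ 16.2°.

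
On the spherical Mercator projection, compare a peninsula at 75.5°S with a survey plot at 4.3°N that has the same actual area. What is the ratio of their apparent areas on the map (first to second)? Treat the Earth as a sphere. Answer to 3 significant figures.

Mercator areal scale is sec²φ.
At 75.5°: sec²(75.5°) = 1/0.2504² = 15.95.
At 4.3°: sec²(4.3°) = 1/0.9972² = 1.006.
Ratio = 15.95/1.006 = cos²(4.3°)/cos²(75.5°) ≈ 15.9.

15.9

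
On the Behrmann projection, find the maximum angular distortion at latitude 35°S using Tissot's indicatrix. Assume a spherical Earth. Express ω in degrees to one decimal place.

The Behrmann projection is cylindrical equal-area with φ₀ = 30°. For cylindrical equal-area with standard parallel φ₀, h = cos φ / cos φ₀ and k = cos φ₀ / cos φ, so h·k = 1.
At 35°: h = 0.9459, k = 1.057; principal scales a = 1.057, b = 0.9459.
sin(ω/2) = (a − b)/(a + b) = 0.1113/2.003 = 0.05559, so ω = 2 arcsin(0.05559) ≈ 6.4°.

6.4°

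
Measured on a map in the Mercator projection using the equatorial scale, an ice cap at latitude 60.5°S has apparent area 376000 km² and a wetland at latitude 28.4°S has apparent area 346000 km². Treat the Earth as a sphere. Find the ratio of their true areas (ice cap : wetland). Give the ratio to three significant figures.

Since Mercator area scale is 1/cos²φ, the true area equals the apparent area multiplied by cos²φ.
True area of ice cap: 376000 × cos²(60.5°) = 376000 × 0.2425 = 91170 km².
True area of wetland: 346000 × cos²(28.4°) = 346000 × 0.7738 = 267700 km².
Ratio = 91170 / 267700 ≈ 0.341.

0.341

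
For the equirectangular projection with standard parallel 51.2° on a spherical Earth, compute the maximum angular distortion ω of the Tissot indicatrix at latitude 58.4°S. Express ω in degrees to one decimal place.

10.2°

In the equirectangular projection with standard parallel φ₀ = 51.2° (x = Rλ cos φ₀, y = Rφ), meridians are true-scale (h = 1) and the parallel scale is k = cos φ₀ / cos φ.
At 58.4°: h = 1.000, k = 1.196; principal scales a = 1.196, b = 1.000.
sin(ω/2) = (a − b)/(a + b) = 0.1958/2.196 = 0.08919, so ω = 2 arcsin(0.08919) ≈ 10.2°.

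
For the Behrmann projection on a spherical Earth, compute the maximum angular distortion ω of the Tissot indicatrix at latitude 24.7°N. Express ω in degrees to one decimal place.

5.5°

The Behrmann projection is cylindrical equal-area with φ₀ = 30°. Cylindrical equal-area (φ₀ = 30°): h = cos φ / cos 30° along meridians, k = cos 30° / cos φ along parallels; h·k = 1.
At 24.7°: h = 1.049, k = 0.9532; principal scales a = 1.049, b = 0.9532.
sin(ω/2) = (a − b)/(a + b) = 0.09582/2.002 = 0.04785, so ω = 2 arcsin(0.04785) ≈ 5.5°.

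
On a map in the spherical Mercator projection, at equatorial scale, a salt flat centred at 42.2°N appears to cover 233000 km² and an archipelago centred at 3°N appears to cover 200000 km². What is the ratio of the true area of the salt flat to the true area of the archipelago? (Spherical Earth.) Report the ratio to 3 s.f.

0.641

Mercator's areal exaggeration is sec²φ; hence true area = (apparent area) · cos²φ.
True area of salt flat: 233000 × cos²(42.2°) = 233000 × 0.5488 = 127900 km².
True area of archipelago: 200000 × cos²(3°) = 200000 × 0.9973 = 199500 km².
Ratio = 127900 / 199500 ≈ 0.641.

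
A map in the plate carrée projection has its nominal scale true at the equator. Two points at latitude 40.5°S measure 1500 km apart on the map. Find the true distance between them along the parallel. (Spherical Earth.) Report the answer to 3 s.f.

1140 km

Plate carrée maps x = Rλ, y = Rφ. The meridian scale is h = 1 and the parallel scale is k = 1/cos φ = sec φ.
Along the parallel at 40.5°, map distances are exaggerated by k = sec 40.5° = 1.315.
True distance = 1500 / 1.315 = 1500 × cos 40.5° ≈ 1140 km.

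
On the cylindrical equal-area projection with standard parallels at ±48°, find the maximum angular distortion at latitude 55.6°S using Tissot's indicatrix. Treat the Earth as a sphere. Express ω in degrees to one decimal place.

Cylindrical equal-area (φ₀ = 48°): h = cos φ / cos 48° along meridians, k = cos 48° / cos φ along parallels; h·k = 1.
At 55.6°: h = 0.8443, k = 1.184; principal scales a = 1.184, b = 0.8443.
sin(ω/2) = (a − b)/(a + b) = 0.3400/2.029 = 0.1676, so ω = 2 arcsin(0.1676) ≈ 19.3°.

19.3°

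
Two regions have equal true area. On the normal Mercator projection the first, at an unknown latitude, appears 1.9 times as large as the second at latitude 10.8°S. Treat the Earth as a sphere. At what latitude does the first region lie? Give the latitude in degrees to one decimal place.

Mercator areal scale is sec²φ, so apparent-area ratio = sec²φ₁ / sec²φ₂ = cos²φ₂ / cos²φ₁.
cos²φ₂ / cos²φ₁ = 1.9  ⇒  cos φ₁ = cos 10.8° / √1.9 = 0.9823/1.378 = 0.7126.
φ₁ = arccos(0.7126) ≈ 44.6°.

44.6°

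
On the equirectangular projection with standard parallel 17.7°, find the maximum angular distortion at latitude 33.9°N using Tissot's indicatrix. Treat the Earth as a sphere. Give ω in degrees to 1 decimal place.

7.9°

In the equirectangular projection with standard parallel φ₀ = 17.7° (x = Rλ cos φ₀, y = Rφ), meridians are true-scale (h = 1) and the parallel scale is k = cos φ₀ / cos φ.
At 33.9°: h = 1.000, k = 1.148; principal scales a = 1.148, b = 1.000.
sin(ω/2) = (a − b)/(a + b) = 0.1478/2.148 = 0.06880, so ω = 2 arcsin(0.06880) ≈ 7.9°.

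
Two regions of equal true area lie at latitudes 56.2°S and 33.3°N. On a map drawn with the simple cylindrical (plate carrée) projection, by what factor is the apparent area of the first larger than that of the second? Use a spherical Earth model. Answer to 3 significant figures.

1.50

For the equirectangular projection with φ₀ = 0 (plate carrée), h = 1 along meridians and k = sec φ along parallels.
Areal scale at 56.2°: h·k = 1.000 × 1.798 = 1.798.
Areal scale at 33.3°: h·k = 1.000 × 1.196 = 1.196.
Ratio = 1.798/1.196 ≈ 1.50.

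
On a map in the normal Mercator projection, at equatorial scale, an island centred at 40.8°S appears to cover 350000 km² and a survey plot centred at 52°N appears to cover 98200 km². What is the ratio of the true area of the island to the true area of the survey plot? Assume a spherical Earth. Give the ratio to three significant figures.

On Mercator the areal scale is sec²φ, so true area = apparent × cos²φ.
True area of island: 350000 × cos²(40.8°) = 350000 × 0.5730 = 200600 km².
True area of survey plot: 98200 × cos²(52°) = 98200 × 0.3790 = 37220 km².
Ratio = 200600 / 37220 ≈ 5.39.

5.39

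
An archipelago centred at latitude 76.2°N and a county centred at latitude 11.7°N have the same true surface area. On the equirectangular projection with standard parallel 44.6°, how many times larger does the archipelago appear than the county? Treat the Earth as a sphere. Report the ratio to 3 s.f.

4.11

In the equirectangular projection with standard parallel φ₀ = 44.6° (x = Rλ cos φ₀, y = Rφ), meridians are true-scale (h = 1) and the parallel scale is k = cos φ₀ / cos φ.
Areal scale at 76.2°: h·k = 1.000 × 2.985 = 2.985.
Areal scale at 11.7°: h·k = 1.000 × 0.7271 = 0.7271.
Ratio = 2.985/0.7271 ≈ 4.11.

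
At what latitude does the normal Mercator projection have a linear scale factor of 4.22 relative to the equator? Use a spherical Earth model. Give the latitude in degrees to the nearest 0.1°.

76.3°

Mercator scale is k = sec φ = 1/cos φ.
1/cos φ = 4.22  ⇒  cos φ = 0.2370  ⇒  φ = arccos(0.2370) ≈ 76.3°.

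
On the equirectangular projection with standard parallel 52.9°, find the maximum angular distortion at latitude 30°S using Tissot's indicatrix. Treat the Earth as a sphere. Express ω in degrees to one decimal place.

20.6°

With standard parallel φ₀ = 52.9°, the equirectangular projection gives x = Rλ cos φ₀, y = Rφ, so h = 1 and k = cos 52.9° / cos φ.
At 30°: h = 1.000, k = 0.6965; principal scales a = 1.000, b = 0.6965.
sin(ω/2) = (a − b)/(a + b) = 0.3035/1.697 = 0.1789, so ω = 2 arcsin(0.1789) ≈ 20.6°.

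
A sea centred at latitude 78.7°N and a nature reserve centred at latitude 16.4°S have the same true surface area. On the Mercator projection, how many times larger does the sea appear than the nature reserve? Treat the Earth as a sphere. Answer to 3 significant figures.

Mercator is conformal with k = sec φ, so areal scale = k² = sec²φ.
At 78.7°: sec²(78.7°) = 1/0.1959² = 26.05.
At 16.4°: sec²(16.4°) = 1/0.9593² = 1.087.
Ratio = 26.05/1.087 = cos²(16.4°)/cos²(78.7°) ≈ 24.0.

24.0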